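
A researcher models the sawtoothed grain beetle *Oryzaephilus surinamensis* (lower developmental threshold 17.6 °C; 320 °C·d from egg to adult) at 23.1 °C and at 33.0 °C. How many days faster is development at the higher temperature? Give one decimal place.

37.4 days

At 23.1 °C: 320 / (23.1 − 17.6) = 320 / 5.5 = 58.182 d.
At 33.0 °C: 320 / (33.0 − 17.6) = 320 / 15.4 = 20.779 d.
Difference = |58.182 − 20.779| = 37.403 ≈ 37.4 days.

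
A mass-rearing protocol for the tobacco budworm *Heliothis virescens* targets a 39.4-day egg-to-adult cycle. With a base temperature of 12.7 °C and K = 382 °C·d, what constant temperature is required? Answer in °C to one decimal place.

Required daily accumulation = 382 / 39.4 = 9.695 DD/day.
T = T_base + 9.695 = 12.7 + 9.695 = 22.395 ≈ 22.4 °C.

22.4 °C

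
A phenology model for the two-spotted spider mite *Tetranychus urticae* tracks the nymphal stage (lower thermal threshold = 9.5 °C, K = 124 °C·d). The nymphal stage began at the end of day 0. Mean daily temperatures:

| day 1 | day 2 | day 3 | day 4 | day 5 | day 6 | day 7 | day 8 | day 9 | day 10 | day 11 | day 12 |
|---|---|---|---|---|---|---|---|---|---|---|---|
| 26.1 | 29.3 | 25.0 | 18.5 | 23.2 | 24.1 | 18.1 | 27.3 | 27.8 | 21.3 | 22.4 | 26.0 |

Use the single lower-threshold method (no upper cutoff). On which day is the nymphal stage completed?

day 9

Daily DD above 9.5 °C: 16.6, 19.8, 15.5, 9.0, 13.7, 14.6, 8.6, 17.8, 18.3, 11.8, 12.9, 16.5.
Cumulative: 16.6, 36.4, 51.9, 60.9, 74.6, 89.2, 97.8, 115.6, 133.9, 145.7, 158.6, 175.1.
The total first reaches 124 DD on day 9.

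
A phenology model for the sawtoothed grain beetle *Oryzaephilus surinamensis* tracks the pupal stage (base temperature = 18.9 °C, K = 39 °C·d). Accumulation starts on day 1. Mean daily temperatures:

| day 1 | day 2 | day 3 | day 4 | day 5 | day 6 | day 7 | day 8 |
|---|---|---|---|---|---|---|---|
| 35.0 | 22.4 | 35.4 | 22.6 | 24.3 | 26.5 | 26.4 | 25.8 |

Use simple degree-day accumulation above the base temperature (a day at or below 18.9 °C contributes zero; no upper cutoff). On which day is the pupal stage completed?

day 4

Daily DD above 18.9 °C: 16.1, 3.5, 16.5, 3.7, 5.4, 7.6, 7.5, 6.9.
Cumulative: 16.1, 19.6, 36.1, 39.8, 45.2, 52.8, 60.3, 67.2.
The total first reaches 39 DD on day 4.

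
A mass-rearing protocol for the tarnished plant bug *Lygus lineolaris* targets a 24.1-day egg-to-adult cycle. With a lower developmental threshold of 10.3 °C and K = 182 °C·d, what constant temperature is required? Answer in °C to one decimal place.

17.9 °C

Required daily accumulation = 182 / 24.1 = 7.552 DD/day.
T = T_base + 7.552 = 10.3 + 7.552 = 17.852 ≈ 17.9 °C.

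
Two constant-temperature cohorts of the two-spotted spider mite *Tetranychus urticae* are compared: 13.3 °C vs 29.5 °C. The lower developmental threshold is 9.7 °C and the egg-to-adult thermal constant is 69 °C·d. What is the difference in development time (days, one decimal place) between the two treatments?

15.7 days

At 13.3 °C: 69 / (13.3 − 9.7) = 69 / 3.6 = 19.167 d.
At 29.5 °C: 69 / (29.5 − 9.7) = 69 / 19.8 = 3.485 d.
Difference = |19.167 − 3.485| = 15.682 ≈ 15.7 days.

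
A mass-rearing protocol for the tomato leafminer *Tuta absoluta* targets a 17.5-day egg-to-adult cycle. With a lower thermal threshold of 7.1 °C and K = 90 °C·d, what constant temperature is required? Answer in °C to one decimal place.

Required daily accumulation = 90 / 17.5 = 5.143 DD/day.
T = T_base + 5.143 = 7.1 + 5.143 = 12.243 ≈ 12.2 °C.

12.2 °C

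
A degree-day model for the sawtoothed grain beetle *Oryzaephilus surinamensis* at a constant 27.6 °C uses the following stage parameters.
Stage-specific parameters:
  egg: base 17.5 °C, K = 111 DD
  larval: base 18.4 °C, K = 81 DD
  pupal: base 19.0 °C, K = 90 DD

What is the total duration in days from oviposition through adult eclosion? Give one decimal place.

30.3 days

egg: 111 / (27.6 − 17.5) = 111 / 10.1 = 10.990 d.
larval: 81 / (27.6 − 18.4) = 81 / 9.2 = 8.804 d.
pupal: 90 / (27.6 − 19.0) = 90 / 8.6 = 10.465 d.
Sum = 30.260 ≈ 30.3 days.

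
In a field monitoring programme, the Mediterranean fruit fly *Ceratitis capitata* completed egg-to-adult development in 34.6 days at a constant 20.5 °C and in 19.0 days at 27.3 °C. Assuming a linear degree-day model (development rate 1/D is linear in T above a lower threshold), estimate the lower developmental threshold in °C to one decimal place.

Linear rate model ⇒ the product D·(T − T_b) is constant across temperatures.
34.6·(20.5 − T_b) = 19.0·(27.3 − T_b)
T_b = (34.6·20.5 − 19.0·27.3) / (34.6 − 19.0) = 190.60 / 15.6 = 12.218 °C ≈ 12.2 °C.

12.2 °C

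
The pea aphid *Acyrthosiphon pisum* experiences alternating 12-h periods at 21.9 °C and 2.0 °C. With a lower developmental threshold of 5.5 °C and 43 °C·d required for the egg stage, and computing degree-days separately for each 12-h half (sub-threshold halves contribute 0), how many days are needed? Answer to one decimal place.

5.2 days

Day half: max(0, 21.9 − 5.5) × 0.5 = 16.4 × 0.5 = 8.20 DD.
Night half: max(0, 2.0 − 5.5) × 0.5 = 0.0 × 0.5 = 0.00 DD.
Per 24 h: 8.20 DD/day.
Duration = 43 / 8.20 = 5.244 ≈ 5.2 days.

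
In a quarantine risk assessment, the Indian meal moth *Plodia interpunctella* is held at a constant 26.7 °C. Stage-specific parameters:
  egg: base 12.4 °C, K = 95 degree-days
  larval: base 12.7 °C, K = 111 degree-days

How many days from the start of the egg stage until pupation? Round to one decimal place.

egg: 95 / (26.7 − 12.4) = 95 / 14.3 = 6.643 d.
larval: 111 / (26.7 − 12.7) = 111 / 14.0 = 7.929 d.
Sum = 14.572 ≈ 14.6 days.

14.6 days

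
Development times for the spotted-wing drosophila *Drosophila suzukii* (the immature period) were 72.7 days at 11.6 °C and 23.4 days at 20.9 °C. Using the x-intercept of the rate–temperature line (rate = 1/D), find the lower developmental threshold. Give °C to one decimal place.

7.2 °C

Equal thermal constants: D₁(T₁ − T_b) = D₂(T₂ − T_b).
72.7·(11.6 − T_b) = 23.4·(20.9 − T_b)
T_b = (72.7·11.6 − 23.4·20.9) / (72.7 − 23.4) = 354.26 / 49.3 = 7.186 °C ≈ 7.2 °C.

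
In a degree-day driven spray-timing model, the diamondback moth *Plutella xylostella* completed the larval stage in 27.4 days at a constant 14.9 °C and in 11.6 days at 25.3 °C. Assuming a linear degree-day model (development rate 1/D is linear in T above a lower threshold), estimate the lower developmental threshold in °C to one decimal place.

7.3 °C

Linear rate model ⇒ the product D·(T − T_b) is constant across temperatures.
27.4·(14.9 − T_b) = 11.6·(25.3 − T_b)
T_b = (27.4·14.9 − 11.6·25.3) / (27.4 − 11.6) = 114.78 / 15.8 = 7.265 °C ≈ 7.3 °C.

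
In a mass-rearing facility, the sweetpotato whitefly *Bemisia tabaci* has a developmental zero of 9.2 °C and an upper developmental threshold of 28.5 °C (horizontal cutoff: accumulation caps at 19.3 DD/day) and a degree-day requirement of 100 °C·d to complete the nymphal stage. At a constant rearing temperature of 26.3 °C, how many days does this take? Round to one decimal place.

5.8 days

Daily accumulation = 26.3 − 9.2 = 17.1 DD/day.
Duration = 100 / 17.1 = 5.848 ≈ 5.8 days.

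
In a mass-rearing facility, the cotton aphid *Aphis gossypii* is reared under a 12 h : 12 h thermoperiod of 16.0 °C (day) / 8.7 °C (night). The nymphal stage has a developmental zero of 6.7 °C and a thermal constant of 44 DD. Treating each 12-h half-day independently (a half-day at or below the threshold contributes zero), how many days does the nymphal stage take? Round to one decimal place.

Day half: max(0, 16.0 − 6.7) × 0.5 = 9.3 × 0.5 = 4.65 DD.
Night half: max(0, 8.7 − 6.7) × 0.5 = 2.0 × 0.5 = 1.00 DD.
Per 24 h: 5.65 DD/day.
Duration = 44 / 5.65 = 7.788 ≈ 7.8 days.

7.8 days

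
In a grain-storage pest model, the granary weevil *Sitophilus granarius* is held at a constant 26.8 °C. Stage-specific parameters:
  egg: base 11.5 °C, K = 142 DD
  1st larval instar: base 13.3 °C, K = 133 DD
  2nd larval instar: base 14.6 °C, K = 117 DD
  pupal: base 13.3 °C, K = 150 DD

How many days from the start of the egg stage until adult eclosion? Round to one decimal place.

39.8 days

egg: 142 / (26.8 − 11.5) = 142 / 15.3 = 9.281 d.
1st larval instar: 133 / (26.8 − 13.3) = 133 / 13.5 = 9.852 d.
2nd larval instar: 117 / (26.8 − 14.6) = 117 / 12.2 = 9.590 d.
pupal: 150 / (26.8 − 13.3) = 150 / 13.5 = 11.111 d.
Sum = 39.834 ≈ 39.8 days.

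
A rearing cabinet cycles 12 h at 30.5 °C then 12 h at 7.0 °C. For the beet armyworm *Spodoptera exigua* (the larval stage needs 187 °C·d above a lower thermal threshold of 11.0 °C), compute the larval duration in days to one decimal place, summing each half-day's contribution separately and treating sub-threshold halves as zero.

Day half: max(0, 30.5 − 11.0) × 0.5 = 19.5 × 0.5 = 9.75 DD.
Night half: max(0, 7.0 − 11.0) × 0.5 = 0.0 × 0.5 = 0.00 DD.
Per 24 h: 9.75 DD/day.
Duration = 187 / 9.75 = 19.179 ≈ 19.2 days.

19.2 days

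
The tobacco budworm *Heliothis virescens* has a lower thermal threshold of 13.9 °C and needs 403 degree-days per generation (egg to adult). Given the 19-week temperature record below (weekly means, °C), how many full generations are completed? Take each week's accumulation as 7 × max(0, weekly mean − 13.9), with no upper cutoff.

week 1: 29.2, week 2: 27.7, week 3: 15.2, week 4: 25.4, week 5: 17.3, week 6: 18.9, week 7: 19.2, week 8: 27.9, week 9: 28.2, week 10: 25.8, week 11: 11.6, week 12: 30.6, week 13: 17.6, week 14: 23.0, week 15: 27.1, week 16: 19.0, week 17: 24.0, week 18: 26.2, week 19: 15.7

Weekly DD (7 × max(0, T̄ − 13.9)): 107.1, 96.6, 9.1, 80.5, 23.8, 35.0, 37.1, 98.0, 100.1, 83.3, 0.0, 116.9, 25.9, 63.7, 92.4, 35.7, 70.7, 86.1, 12.6.
Season total = 1174.6 DD.
Complete generations = ⌊1174.6 / 403⌋ = 2.

2 generations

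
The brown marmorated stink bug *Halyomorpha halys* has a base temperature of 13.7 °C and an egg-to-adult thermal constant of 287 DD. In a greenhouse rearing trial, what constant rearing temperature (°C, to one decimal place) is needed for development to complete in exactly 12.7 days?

36.3 °C

Required daily accumulation = 287 / 12.7 = 22.598 DD/day.
T = T_base + 22.598 = 13.7 + 22.598 = 36.298 ≈ 36.3 °C.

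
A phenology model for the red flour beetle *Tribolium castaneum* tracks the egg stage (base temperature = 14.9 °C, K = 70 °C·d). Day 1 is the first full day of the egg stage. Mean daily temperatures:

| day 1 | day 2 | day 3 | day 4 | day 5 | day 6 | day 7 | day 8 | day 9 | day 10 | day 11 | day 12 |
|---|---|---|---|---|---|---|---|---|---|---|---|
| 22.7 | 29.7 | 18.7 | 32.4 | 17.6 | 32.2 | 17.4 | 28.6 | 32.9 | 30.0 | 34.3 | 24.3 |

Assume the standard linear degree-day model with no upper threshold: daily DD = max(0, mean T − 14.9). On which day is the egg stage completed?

Daily DD above 14.9 °C: 7.8, 14.8, 3.8, 17.5, 2.7, 17.3, 2.5, 13.7, 18.0, 15.1, 19.4, 9.4.
Cumulative: 7.8, 22.6, 26.4, 43.9, 46.6, 63.9, 66.4, 80.1, 98.1, 113.2, 132.6, 142.0.
The total first reaches 70 DD on day 8.

day 8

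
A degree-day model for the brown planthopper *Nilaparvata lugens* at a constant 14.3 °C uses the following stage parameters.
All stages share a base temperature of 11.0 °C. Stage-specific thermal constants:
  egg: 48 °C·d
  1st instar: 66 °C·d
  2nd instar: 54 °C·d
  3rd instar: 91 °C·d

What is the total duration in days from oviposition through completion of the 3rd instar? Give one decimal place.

78.5 days

Daily accumulation at 14.3 °C = 14.3 − 11.0 = 3.3 DD/day.
Total K = 48 + 66 + 54 + 91 = 259 DD.
Total duration = 259 / 3.3 = 78.485 ≈ 78.5 days.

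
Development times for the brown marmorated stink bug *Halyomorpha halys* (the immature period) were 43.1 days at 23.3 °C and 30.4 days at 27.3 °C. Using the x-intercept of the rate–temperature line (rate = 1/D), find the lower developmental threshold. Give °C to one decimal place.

Linear rate model ⇒ the product D·(T − T_b) is constant across temperatures.
43.1·(23.3 − T_b) = 30.4·(27.3 − T_b)
T_b = (43.1·23.3 − 30.4·27.3) / (43.1 − 30.4) = 174.31 / 12.7 = 13.725 °C ≈ 13.7 °C.

13.7 °C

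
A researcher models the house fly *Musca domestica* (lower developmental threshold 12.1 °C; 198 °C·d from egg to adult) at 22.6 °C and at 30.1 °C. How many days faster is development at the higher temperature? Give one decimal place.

7.9 days

At 22.6 °C: 198 / (22.6 − 12.1) = 198 / 10.5 = 18.857 d.
At 30.1 °C: 198 / (30.1 − 12.1) = 198 / 18.0 = 11.000 d.
Difference = |18.857 − 11.000| = 7.857 ≈ 7.9 days.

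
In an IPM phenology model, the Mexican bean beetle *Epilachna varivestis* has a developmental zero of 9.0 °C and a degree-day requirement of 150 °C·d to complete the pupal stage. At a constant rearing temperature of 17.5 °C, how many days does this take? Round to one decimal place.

Daily accumulation = 17.5 − 9.0 = 8.5 DD/day.
Duration = 150 / 8.5 = 17.647 ≈ 17.6 days.

17.6 days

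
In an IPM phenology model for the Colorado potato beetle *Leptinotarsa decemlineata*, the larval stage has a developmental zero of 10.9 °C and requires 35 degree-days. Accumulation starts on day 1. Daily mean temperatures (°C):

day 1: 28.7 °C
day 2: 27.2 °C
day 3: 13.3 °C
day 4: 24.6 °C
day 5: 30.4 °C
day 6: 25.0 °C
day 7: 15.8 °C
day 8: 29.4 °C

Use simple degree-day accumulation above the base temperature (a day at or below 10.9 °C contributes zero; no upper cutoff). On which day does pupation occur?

Daily DD above 10.9 °C: 17.8, 16.3, 2.4, 13.7, 19.5, 14.1, 4.9, 18.5.
Cumulative: 17.8, 34.1, 36.5, 50.2, 69.7, 83.8, 88.7, 107.2.
The total first reaches 35 DD on day 3.

day 3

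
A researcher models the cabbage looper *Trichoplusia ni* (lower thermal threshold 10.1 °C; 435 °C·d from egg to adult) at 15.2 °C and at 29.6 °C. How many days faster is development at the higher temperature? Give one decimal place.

At 15.2 °C: 435 / (15.2 − 10.1) = 435 / 5.1 = 85.294 d.
At 29.6 °C: 435 / (29.6 − 10.1) = 435 / 19.5 = 22.308 d.
Difference = |85.294 − 22.308| = 62.986 ≈ 63.0 days.

63.0 days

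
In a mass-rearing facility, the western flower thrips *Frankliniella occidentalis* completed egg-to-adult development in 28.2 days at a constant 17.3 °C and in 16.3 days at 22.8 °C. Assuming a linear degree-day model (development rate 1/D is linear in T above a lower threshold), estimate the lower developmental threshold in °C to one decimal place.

Under the model K = D·(T − T_b), so D₁·(T₁ − T_b) = D₂·(T₂ − T_b).
28.2·(17.3 − T_b) = 16.3·(22.8 − T_b)
T_b = (28.2·17.3 − 16.3·22.8) / (28.2 − 16.3) = 116.22 / 11.9 = 9.766 °C ≈ 9.8 °C.

9.8 °C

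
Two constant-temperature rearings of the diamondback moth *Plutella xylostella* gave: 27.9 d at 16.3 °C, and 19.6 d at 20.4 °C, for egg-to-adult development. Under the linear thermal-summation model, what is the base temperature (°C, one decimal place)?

6.6 °C

Linear rate model ⇒ the product D·(T − T_b) is constant across temperatures.
27.9·(16.3 − T_b) = 19.6·(20.4 − T_b)
T_b = (27.9·16.3 − 19.6·20.4) / (27.9 − 19.6) = 54.93 / 8.3 = 6.618 °C ≈ 6.6 °C.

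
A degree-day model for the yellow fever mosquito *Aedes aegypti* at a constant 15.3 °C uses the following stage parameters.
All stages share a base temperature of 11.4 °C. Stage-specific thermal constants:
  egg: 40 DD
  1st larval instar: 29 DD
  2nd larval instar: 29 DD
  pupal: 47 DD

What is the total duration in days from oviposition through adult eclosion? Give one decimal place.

37.2 days

Daily accumulation at 15.3 °C = 15.3 − 11.4 = 3.9 DD/day.
Total K = 40 + 29 + 29 + 47 = 145 DD.
Total duration = 145 / 3.9 = 37.179 ≈ 37.2 days.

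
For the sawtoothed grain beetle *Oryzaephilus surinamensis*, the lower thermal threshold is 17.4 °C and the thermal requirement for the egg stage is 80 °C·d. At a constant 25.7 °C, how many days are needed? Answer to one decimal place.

Daily accumulation = 25.7 − 17.4 = 8.3 DD/day.
Duration = 80 / 8.3 = 9.639 ≈ 9.6 days.

9.6 days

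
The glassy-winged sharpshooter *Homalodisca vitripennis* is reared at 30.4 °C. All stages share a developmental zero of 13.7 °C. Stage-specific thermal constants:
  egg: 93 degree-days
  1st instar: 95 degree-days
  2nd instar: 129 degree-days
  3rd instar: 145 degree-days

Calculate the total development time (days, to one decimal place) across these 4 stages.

27.7 days

Daily accumulation at 30.4 °C = 30.4 − 13.7 = 16.7 DD/day.
Total K = 93 + 95 + 129 + 145 = 462 DD.
Total duration = 462 / 16.7 = 27.665 ≈ 27.7 days.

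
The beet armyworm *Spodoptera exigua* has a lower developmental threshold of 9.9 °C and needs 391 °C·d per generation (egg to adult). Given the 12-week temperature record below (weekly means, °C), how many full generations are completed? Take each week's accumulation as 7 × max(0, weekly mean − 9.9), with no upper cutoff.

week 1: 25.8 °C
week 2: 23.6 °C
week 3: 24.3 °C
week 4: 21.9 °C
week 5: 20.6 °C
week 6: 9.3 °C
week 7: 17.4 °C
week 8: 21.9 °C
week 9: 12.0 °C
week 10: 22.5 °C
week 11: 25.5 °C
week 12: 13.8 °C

2 generations

Weekly DD (7 × max(0, T̄ − 9.9)): 111.3, 95.9, 100.8, 84.0, 74.9, 0.0, 52.5, 84.0, 14.7, 88.2, 109.2, 27.3.
Season total = 842.8 DD.
Complete generations = ⌊842.8 / 391⌋ = 2.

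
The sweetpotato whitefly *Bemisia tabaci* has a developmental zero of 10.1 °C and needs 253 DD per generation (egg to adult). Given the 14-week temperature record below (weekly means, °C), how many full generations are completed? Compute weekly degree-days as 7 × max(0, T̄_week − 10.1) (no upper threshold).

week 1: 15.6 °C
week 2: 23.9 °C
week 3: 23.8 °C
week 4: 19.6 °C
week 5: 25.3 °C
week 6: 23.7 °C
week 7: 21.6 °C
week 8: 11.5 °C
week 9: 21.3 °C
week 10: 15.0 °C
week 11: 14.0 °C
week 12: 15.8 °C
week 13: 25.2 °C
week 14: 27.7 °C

3 generations

Weekly DD (7 × max(0, T̄ − 10.1)): 38.5, 96.6, 95.9, 66.5, 106.4, 95.2, 80.5, 9.8, 78.4, 34.3, 27.3, 39.9, 105.7, 123.2.
Season total = 998.2 DD.
Complete generations = ⌊998.2 / 253⌋ = 3.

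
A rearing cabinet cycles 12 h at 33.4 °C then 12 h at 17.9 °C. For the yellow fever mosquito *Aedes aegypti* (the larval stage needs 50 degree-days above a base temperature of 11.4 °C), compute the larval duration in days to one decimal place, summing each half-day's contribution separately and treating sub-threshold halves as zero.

Day half: max(0, 33.4 − 11.4) × 0.5 = 22.0 × 0.5 = 11.00 DD.
Night half: max(0, 17.9 − 11.4) × 0.5 = 6.5 × 0.5 = 3.25 DD.
Per 24 h: 14.25 DD/day.
Duration = 50 / 14.25 = 3.509 ≈ 3.5 days.

3.5 days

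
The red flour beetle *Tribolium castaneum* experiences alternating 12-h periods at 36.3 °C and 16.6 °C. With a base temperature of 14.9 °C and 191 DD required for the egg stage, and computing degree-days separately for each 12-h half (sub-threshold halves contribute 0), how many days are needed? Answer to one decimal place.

Day half: max(0, 36.3 − 14.9) × 0.5 = 21.4 × 0.5 = 10.70 DD.
Night half: max(0, 16.6 − 14.9) × 0.5 = 1.7 × 0.5 = 0.85 DD.
Per 24 h: 11.55 DD/day.
Duration = 191 / 11.55 = 16.537 ≈ 16.5 days.

16.5 days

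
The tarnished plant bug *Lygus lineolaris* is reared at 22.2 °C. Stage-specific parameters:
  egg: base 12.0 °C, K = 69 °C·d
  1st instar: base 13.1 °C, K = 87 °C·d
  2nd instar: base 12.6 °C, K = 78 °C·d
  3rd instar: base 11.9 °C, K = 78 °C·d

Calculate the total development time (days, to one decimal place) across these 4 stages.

32.0 days

egg: 69 / (22.2 − 12.0) = 69 / 10.2 = 6.765 d.
1st instar: 87 / (22.2 − 13.1) = 87 / 9.1 = 9.560 d.
2nd instar: 78 / (22.2 − 12.6) = 78 / 9.6 = 8.125 d.
3rd instar: 78 / (22.2 − 11.9) = 78 / 10.3 = 7.573 d.
Sum = 32.023 ≈ 32.0 days.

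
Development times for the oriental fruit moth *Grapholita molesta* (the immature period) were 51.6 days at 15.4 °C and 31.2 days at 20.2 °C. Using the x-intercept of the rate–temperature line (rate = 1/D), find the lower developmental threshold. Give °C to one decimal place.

8.1 °C

Linear rate model ⇒ the product D·(T − T_b) is constant across temperatures.
51.6·(15.4 − T_b) = 31.2·(20.2 − T_b)
T_b = (51.6·15.4 − 31.2·20.2) / (51.6 − 31.2) = 164.40 / 20.4 = 8.059 °C ≈ 8.1 °C.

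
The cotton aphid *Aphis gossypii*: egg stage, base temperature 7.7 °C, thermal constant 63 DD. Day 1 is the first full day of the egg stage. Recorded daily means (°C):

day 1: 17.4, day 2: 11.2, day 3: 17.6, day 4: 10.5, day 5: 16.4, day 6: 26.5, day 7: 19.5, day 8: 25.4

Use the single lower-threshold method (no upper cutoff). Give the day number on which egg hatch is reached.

day 7

Daily DD above 7.7 °C: 9.7, 3.5, 9.9, 2.8, 8.7, 18.8, 11.8, 17.7.
Cumulative: 9.7, 13.2, 23.1, 25.9, 34.6, 53.4, 65.2, 82.9.
The total first reaches 63 DD on day 7.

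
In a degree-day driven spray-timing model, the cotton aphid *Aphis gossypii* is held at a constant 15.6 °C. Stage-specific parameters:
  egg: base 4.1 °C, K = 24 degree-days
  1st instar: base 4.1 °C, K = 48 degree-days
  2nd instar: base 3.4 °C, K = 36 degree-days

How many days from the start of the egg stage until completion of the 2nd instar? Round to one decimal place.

egg: 24 / (15.6 − 4.1) = 24 / 11.5 = 2.087 d.
1st instar: 48 / (15.6 − 4.1) = 48 / 11.5 = 4.174 d.
2nd instar: 36 / (15.6 − 3.4) = 36 / 12.2 = 2.951 d.
Sum = 9.212 ≈ 9.2 days.

9.2 days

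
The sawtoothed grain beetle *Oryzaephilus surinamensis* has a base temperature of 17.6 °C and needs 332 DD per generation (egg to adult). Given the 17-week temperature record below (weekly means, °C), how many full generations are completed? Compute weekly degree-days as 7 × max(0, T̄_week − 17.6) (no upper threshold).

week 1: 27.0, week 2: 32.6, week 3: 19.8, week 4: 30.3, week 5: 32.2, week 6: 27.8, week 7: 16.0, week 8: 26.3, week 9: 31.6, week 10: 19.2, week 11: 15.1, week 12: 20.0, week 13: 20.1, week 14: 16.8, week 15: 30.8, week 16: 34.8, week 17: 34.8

2 generations

Weekly DD (7 × max(0, T̄ − 17.6)): 65.8, 105.0, 15.4, 88.9, 102.2, 71.4, 0.0, 60.9, 98.0, 11.2, 0.0, 16.8, 17.5, 0.0, 92.4, 120.4, 120.4.
Season total = 986.3 DD.
Complete generations = ⌊986.3 / 332⌋ = 2.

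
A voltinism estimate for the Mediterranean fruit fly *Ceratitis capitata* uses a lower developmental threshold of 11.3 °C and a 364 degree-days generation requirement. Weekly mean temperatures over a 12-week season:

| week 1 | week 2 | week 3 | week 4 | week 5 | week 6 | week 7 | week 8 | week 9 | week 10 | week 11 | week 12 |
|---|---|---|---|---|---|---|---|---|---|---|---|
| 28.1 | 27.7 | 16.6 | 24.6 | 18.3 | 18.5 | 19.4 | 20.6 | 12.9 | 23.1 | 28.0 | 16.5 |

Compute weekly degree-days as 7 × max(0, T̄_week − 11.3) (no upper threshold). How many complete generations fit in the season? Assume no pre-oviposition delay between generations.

Weekly DD (7 × max(0, T̄ − 11.3)): 117.6, 114.8, 37.1, 93.1, 49.0, 50.4, 56.7, 65.1, 11.2, 82.6, 116.9, 36.4.
Season total = 830.9 DD.
Complete generations = ⌊830.9 / 364⌋ = 2.

2 generations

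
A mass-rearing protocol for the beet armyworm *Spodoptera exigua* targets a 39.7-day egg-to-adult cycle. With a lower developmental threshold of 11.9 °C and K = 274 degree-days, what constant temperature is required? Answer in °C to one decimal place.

Required daily accumulation = 274 / 39.7 = 6.902 DD/day.
T = T_base + 6.902 = 11.9 + 6.902 = 18.802 ≈ 18.8 °C.

18.8 °C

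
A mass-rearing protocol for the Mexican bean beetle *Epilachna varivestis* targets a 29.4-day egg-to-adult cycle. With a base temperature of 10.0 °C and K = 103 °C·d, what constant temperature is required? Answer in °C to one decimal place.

13.5 °C

Required daily accumulation = 103 / 29.4 = 3.503 DD/day.
T = T_base + 3.503 = 10.0 + 3.503 = 13.503 ≈ 13.5 °C.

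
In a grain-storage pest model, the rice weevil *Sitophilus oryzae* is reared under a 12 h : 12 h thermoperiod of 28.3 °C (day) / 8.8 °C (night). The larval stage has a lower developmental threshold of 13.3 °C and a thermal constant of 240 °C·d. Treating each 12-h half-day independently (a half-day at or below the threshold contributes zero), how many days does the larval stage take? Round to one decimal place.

Day half: max(0, 28.3 − 13.3) × 0.5 = 15.0 × 0.5 = 7.50 DD.
Night half: max(0, 8.8 − 13.3) × 0.5 = 0.0 × 0.5 = 0.00 DD.
Per 24 h: 7.50 DD/day.
Duration = 240 / 7.50 = 32.000 ≈ 32.0 days.

32.0 days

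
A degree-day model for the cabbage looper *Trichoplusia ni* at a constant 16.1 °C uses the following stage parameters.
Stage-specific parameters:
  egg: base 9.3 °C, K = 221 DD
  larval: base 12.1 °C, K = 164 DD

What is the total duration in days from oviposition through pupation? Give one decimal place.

73.5 days

egg: 221 / (16.1 − 9.3) = 221 / 6.8 = 32.500 d.
larval: 164 / (16.1 − 12.1) = 164 / 4.0 = 41.000 d.
Sum = 73.500 ≈ 73.5 days.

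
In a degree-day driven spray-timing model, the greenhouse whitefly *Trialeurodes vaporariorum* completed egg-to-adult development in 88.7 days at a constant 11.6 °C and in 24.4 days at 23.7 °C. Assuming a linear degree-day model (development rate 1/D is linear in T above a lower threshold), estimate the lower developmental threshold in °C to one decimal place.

Equal thermal constants: D₁(T₁ − T_b) = D₂(T₂ − T_b).
88.7·(11.6 − T_b) = 24.4·(23.7 − T_b)
T_b = (88.7·11.6 − 24.4·23.7) / (88.7 − 24.4) = 450.64 / 64.3 = 7.008 °C ≈ 7.0 °C.

7.0 °C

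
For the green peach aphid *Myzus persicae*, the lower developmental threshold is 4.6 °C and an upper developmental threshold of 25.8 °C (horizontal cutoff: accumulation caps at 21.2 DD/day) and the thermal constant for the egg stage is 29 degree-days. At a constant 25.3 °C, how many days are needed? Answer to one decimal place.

Daily accumulation = 25.3 − 4.6 = 20.7 DD/day.
Duration = 29 / 20.7 = 1.401 ≈ 1.4 days.

1.4 days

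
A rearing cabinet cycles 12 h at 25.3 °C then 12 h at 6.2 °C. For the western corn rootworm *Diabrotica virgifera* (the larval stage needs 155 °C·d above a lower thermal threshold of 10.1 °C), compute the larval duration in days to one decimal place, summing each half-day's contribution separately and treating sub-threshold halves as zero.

Day half: max(0, 25.3 − 10.1) × 0.5 = 15.2 × 0.5 = 7.60 DD.
Night half: max(0, 6.2 − 10.1) × 0.5 = 0.0 × 0.5 = 0.00 DD.
Per 24 h: 7.60 DD/day.
Duration = 155 / 7.60 = 20.395 ≈ 20.4 days.

20.4 days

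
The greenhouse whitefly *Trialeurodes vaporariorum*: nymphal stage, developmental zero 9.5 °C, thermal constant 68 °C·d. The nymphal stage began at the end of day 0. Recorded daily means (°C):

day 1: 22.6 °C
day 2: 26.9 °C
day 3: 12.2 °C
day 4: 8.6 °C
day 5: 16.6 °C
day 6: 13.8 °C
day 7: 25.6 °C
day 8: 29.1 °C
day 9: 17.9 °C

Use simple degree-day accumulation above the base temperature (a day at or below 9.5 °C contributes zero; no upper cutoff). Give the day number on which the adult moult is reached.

Daily DD above 9.5 °C: 13.1, 17.4, 2.7, 0.0, 7.1, 4.3, 16.1, 19.6, 8.4.
Cumulative: 13.1, 30.5, 33.2, 33.2, 40.3, 44.6, 60.7, 80.3, 88.7.
The total first reaches 68 DD on day 8.

day 8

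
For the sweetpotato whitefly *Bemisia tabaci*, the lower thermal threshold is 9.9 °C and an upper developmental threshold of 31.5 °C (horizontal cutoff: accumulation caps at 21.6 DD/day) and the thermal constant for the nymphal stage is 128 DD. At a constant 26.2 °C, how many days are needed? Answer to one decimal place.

Daily accumulation = 26.2 − 9.9 = 16.3 DD/day.
Duration = 128 / 16.3 = 7.853 ≈ 7.9 days.

7.9 days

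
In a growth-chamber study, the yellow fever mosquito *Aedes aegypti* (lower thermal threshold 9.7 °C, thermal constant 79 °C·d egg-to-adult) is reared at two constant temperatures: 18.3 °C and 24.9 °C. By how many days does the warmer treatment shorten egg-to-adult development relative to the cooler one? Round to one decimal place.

At 18.3 °C: 79 / (18.3 − 9.7) = 79 / 8.6 = 9.186 d.
At 24.9 °C: 79 / (24.9 − 9.7) = 79 / 15.2 = 5.197 d.
Difference = |9.186 − 5.197| = 3.989 ≈ 4.0 days.

4.0 days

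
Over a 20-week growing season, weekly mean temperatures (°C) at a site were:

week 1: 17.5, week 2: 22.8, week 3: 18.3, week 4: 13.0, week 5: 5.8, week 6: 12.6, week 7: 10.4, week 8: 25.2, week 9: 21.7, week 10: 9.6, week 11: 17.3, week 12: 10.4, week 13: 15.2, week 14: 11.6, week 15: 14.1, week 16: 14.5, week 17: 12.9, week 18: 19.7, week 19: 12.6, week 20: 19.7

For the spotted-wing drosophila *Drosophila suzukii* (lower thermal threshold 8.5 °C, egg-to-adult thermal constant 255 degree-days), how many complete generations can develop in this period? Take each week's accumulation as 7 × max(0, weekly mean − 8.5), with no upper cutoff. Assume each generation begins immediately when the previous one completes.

3 generations

Weekly DD (7 × max(0, T̄ − 8.5)): 63.0, 100.1, 68.6, 31.5, 0.0, 28.7, 13.3, 116.9, 92.4, 7.7, 61.6, 13.3, 46.9, 21.7, 39.2, 42.0, 30.8, 78.4, 28.7, 78.4.
Season total = 963.2 DD.
Complete generations = ⌊963.2 / 255⌋ = 3.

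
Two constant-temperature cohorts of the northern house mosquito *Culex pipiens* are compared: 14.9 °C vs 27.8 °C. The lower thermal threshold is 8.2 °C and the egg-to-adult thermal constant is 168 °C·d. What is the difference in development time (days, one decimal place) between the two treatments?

At 14.9 °C: 168 / (14.9 − 8.2) = 168 / 6.7 = 25.075 d.
At 27.8 °C: 168 / (27.8 − 8.2) = 168 / 19.6 = 8.571 d.
Difference = |25.075 − 8.571| = 16.503 ≈ 16.5 days.

16.5 days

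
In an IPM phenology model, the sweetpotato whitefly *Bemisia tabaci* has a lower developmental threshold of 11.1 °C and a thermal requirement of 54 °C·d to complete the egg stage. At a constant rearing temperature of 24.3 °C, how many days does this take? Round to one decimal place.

4.1 days

Daily accumulation = 24.3 − 11.1 = 13.2 DD/day.
Duration = 54 / 13.2 = 4.091 ≈ 4.1 days.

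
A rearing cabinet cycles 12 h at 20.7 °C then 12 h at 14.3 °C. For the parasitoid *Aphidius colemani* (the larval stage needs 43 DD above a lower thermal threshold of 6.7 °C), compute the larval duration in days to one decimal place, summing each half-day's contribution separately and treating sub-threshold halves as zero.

4.0 days

Day half: max(0, 20.7 − 6.7) × 0.5 = 14.0 × 0.5 = 7.00 DD.
Night half: max(0, 14.3 − 6.7) × 0.5 = 7.6 × 0.5 = 3.80 DD.
Per 24 h: 10.80 DD/day.
Duration = 43 / 10.80 = 3.981 ≈ 4.0 days.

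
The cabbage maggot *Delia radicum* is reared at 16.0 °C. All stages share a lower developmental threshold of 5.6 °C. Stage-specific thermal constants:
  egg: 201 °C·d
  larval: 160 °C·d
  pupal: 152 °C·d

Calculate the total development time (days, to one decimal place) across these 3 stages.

49.3 days

Daily accumulation at 16.0 °C = 16.0 − 5.6 = 10.4 DD/day.
Total K = 201 + 160 + 152 = 513 DD.
Total duration = 513 / 10.4 = 49.327 ≈ 49.3 days.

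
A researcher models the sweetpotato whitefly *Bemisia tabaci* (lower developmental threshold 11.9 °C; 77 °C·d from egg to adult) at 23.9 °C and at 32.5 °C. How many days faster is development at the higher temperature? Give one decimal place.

2.7 days

At 23.9 °C: 77 / (23.9 − 11.9) = 77 / 12.0 = 6.417 d.
At 32.5 °C: 77 / (32.5 − 11.9) = 77 / 20.6 = 3.738 d.
Difference = |6.417 − 3.738| = 2.679 ≈ 2.7 days.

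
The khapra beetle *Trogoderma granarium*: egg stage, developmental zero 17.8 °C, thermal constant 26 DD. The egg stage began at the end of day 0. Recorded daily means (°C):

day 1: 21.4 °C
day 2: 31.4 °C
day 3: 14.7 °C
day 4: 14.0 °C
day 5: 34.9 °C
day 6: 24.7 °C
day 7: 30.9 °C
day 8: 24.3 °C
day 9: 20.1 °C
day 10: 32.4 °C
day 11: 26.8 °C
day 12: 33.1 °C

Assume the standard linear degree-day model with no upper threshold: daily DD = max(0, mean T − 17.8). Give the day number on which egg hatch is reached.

Daily DD above 17.8 °C: 3.6, 13.6, 0.0, 0.0, 17.1, 6.9, 13.1, 6.5, 2.3, 14.6, 9.0, 15.3.
Cumulative: 3.6, 17.2, 17.2, 17.2, 34.3, 41.2, 54.3, 60.8, 63.1, 77.7, 86.7, 102.0.
The total first reaches 26 DD on day 5.

day 5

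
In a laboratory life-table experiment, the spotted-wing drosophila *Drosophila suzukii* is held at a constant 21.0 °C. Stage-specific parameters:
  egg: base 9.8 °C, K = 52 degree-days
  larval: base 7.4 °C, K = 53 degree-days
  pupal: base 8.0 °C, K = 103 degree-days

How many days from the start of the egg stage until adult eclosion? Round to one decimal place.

16.5 days

egg: 52 / (21.0 − 9.8) = 52 / 11.2 = 4.643 d.
larval: 53 / (21.0 − 7.4) = 53 / 13.6 = 3.897 d.
pupal: 103 / (21.0 − 8.0) = 103 / 13.0 = 7.923 d.
Sum = 16.463 ≈ 16.5 days.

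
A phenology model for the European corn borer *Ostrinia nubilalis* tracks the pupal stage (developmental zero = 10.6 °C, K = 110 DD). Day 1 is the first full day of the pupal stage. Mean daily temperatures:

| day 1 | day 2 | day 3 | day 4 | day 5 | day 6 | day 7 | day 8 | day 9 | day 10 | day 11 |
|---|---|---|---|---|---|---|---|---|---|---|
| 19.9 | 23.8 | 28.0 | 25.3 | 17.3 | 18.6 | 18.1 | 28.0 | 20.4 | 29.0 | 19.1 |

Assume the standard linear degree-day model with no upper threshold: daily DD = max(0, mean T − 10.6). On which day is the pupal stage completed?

day 10

Daily DD above 10.6 °C: 9.3, 13.2, 17.4, 14.7, 6.7, 8.0, 7.5, 17.4, 9.8, 18.4, 8.5.
Cumulative: 9.3, 22.5, 39.9, 54.6, 61.3, 69.3, 76.8, 94.2, 104.0, 122.4, 130.9.
The total first reaches 110 DD on day 10.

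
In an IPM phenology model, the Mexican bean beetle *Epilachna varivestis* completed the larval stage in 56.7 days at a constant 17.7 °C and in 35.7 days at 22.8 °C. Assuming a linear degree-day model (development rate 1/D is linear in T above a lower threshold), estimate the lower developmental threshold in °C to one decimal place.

9.0 °C

Under the model K = D·(T − T_b), so D₁·(T₁ − T_b) = D₂·(T₂ − T_b).
56.7·(17.7 − T_b) = 35.7·(22.8 − T_b)
T_b = (56.7·17.7 − 35.7·22.8) / (56.7 − 35.7) = 189.63 / 21.0 = 9.030 °C ≈ 9.0 °C.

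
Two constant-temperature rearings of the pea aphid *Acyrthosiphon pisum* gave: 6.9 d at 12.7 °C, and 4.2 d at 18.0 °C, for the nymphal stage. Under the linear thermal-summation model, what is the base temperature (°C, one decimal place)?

Equal thermal constants: D₁(T₁ − T_b) = D₂(T₂ − T_b).
6.9·(12.7 − T_b) = 4.2·(18.0 − T_b)
T_b = (6.9·12.7 − 4.2·18.0) / (6.9 − 4.2) = 12.03 / 2.7 = 4.456 °C ≈ 4.5 °C.

4.5 °C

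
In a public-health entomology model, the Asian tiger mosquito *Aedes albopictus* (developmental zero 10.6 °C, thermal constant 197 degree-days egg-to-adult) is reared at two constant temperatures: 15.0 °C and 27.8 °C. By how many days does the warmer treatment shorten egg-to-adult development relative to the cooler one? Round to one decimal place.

At 15.0 °C: 197 / (15.0 − 10.6) = 197 / 4.4 = 44.773 d.
At 27.8 °C: 197 / (27.8 − 10.6) = 197 / 17.2 = 11.453 d.
Difference = |44.773 − 11.453| = 33.319 ≈ 33.3 days.

33.3 days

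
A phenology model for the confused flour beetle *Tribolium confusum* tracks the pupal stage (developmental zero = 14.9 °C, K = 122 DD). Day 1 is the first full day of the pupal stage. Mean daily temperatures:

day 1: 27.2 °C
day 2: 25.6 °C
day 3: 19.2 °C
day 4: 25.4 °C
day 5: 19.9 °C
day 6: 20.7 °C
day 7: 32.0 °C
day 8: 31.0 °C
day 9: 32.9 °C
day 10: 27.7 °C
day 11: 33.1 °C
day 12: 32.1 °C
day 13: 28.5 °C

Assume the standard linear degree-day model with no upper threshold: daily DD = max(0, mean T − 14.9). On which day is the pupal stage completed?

day 11

Daily DD above 14.9 °C: 12.3, 10.7, 4.3, 10.5, 5.0, 5.8, 17.1, 16.1, 18.0, 12.8, 18.2, 17.2, 13.6.
Cumulative: 12.3, 23.0, 27.3, 37.8, 42.8, 48.6, 65.7, 81.8, 99.8, 112.6, 130.8, 148.0, 161.6.
The total first reaches 122 DD on day 11.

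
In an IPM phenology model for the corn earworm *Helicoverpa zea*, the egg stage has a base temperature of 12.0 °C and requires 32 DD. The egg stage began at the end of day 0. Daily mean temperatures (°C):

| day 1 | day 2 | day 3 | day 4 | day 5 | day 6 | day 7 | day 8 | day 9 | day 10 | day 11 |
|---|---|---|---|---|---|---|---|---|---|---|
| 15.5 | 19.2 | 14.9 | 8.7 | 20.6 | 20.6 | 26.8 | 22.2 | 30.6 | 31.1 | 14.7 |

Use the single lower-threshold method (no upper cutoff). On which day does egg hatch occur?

Daily DD above 12.0 °C: 3.5, 7.2, 2.9, 0.0, 8.6, 8.6, 14.8, 10.2, 18.6, 19.1, 2.7.
Cumulative: 3.5, 10.7, 13.6, 13.6, 22.2, 30.8, 45.6, 55.8, 74.4, 93.5, 96.2.
The total first reaches 32 DD on day 7.

day 7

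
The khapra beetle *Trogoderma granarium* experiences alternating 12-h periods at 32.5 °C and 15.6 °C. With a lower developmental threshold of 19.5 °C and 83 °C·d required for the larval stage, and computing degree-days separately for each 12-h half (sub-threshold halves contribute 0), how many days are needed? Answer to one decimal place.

Day half: max(0, 32.5 − 19.5) × 0.5 = 13.0 × 0.5 = 6.50 DD.
Night half: max(0, 15.6 − 19.5) × 0.5 = 0.0 × 0.5 = 0.00 DD.
Per 24 h: 6.50 DD/day.
Duration = 83 / 6.50 = 12.769 ≈ 12.8 days.

12.8 days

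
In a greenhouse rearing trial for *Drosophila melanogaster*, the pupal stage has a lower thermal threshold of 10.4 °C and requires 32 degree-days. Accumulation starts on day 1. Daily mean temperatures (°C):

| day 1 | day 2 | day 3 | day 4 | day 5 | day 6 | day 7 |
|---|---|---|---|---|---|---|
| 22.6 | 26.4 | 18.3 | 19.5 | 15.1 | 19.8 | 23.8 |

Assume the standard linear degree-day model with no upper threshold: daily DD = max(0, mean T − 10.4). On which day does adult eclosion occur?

day 3

Daily DD above 10.4 °C: 12.2, 16.0, 7.9, 9.1, 4.7, 9.4, 13.4.
Cumulative: 12.2, 28.2, 36.1, 45.2, 49.9, 59.3, 72.7.
The total first reaches 32 DD on day 3.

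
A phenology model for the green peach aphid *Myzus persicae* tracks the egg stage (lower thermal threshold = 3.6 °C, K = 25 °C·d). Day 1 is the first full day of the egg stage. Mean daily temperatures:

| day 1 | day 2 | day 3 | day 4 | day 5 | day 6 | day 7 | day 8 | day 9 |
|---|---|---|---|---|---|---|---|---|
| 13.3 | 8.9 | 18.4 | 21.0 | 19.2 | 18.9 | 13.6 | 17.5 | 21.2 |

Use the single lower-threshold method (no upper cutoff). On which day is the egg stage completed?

Daily DD above 3.6 °C: 9.7, 5.3, 14.8, 17.4, 15.6, 15.3, 10.0, 13.9, 17.6.
Cumulative: 9.7, 15.0, 29.8, 47.2, 62.8, 78.1, 88.1, 102.0, 119.6.
The total first reaches 25 DD on day 3.

day 3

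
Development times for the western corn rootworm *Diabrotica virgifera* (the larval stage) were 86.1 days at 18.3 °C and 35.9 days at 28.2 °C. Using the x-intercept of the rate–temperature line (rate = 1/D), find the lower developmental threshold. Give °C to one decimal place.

11.2 °C

Linear rate model ⇒ the product D·(T − T_b) is constant across temperatures.
86.1·(18.3 − T_b) = 35.9·(28.2 − T_b)
T_b = (86.1·18.3 − 35.9·28.2) / (86.1 − 35.9) = 563.25 / 50.2 = 11.220 °C ≈ 11.2 °C.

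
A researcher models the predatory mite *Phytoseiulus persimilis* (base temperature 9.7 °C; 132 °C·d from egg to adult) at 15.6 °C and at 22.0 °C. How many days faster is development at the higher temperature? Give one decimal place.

11.6 days

At 15.6 °C: 132 / (15.6 − 9.7) = 132 / 5.9 = 22.373 d.
At 22.0 °C: 132 / (22.0 − 9.7) = 132 / 12.3 = 10.732 d.
Difference = |22.373 − 10.732| = 11.641 ≈ 11.6 days.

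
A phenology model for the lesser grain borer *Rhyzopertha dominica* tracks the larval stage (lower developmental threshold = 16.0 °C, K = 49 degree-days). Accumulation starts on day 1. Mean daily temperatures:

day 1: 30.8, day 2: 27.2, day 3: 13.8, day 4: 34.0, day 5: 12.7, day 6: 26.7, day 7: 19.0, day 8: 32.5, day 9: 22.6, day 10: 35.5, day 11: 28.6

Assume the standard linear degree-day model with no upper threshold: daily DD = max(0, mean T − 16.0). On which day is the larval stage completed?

day 6

Daily DD above 16.0 °C: 14.8, 11.2, 0.0, 18.0, 0.0, 10.7, 3.0, 16.5, 6.6, 19.5, 12.6.
Cumulative: 14.8, 26.0, 26.0, 44.0, 44.0, 54.7, 57.7, 74.2, 80.8, 100.3, 112.9.
The total first reaches 49 DD on day 6.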